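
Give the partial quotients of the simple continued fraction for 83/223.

[0; 2, 1, 2, 5, 5]

Run the Euclidean algorithm on 83 and 223; the successive quotients are the partial quotients a_0, a_1, ... (each step inverts the fractional part left over by the previous one):
  83 = 0*223 + 83, so a_0 = 0.
  223 = 2*83 + 57, so a_1 = 2.
  83 = 1*57 + 26, so a_2 = 1.
  57 = 2*26 + 5, so a_3 = 2.
  26 = 5*5 + 1, so a_4 = 5.
  5 = 5*1 + 0, so a_5 = 5.
The remainder reaches 0 after 6 divisions, so the expansion has 6 partial quotients, read off in order.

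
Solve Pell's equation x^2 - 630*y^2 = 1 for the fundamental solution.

(x, y) = (251, 10)

First expand sqrt(630) as a continued fraction. With x_i = (sqrt(630) + m_i)/d_i and (m_0, d_0) = (0, 1): a_0 = floor(sqrt(630)) = 25, since 25^2 = 625 <= 630 < 676 = 26^2.
Iterate m_{i+1} = d_i*a_i - m_i, d_{i+1} = (630 - m_{i+1}^2)/d_i, a_{i+1} = floor((a_0 + m_{i+1})/d_{i+1}):
  m_1 = 1*25 - 0 = 25, d_1 = (630 - 25^2)/1 = 5/1 = 5, a_1 = floor((25 + 25)/5) = 10.
  m_2 = 5*10 - 25 = 25, d_2 = (630 - 25^2)/5 = 5/5 = 1, a_2 = floor((25 + 25)/1) = 50.
  m_3 = 1*50 - 25 = 25, d_3 = (630 - 25^2)/1 = 5/1 = 5: (m_3, d_3) = (m_1, d_1) = (25, 5), so from here the quotients repeat a_1, a_2; the period length is 2.
So sqrt(630) = [25; (10, 50)] with period length k = 2.
k is even, so the fundamental solution of x^2 - 630y^2 = 1 is (p_{k-1}, q_{k-1}) = (p_1, q_1); compute convergents through index 1.
Convergents (p_i = a_i*p_{i-1} + p_{i-2}, q_i = a_i*q_{i-1} + q_{i-2} with p_{-2}=0, p_{-1}=1, q_{-2}=1, q_{-1}=0):
  i=0: a_0=25, p_0 = 25*1 + 0 = 25, q_0 = 25*0 + 1 = 1.
  i=1: a_1=10, p_1 = 10*25 + 1 = 251, q_1 = 10*1 + 0 = 10.
Check: 251^2 - 630*10^2 = 63001 - 63000 = 1, so (x, y) = (251, 10) solves the equation, and by the theorem it is the least positive solution.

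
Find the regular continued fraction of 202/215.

[0; 1, 15, 1, 1, 6]

Run the Euclidean algorithm on 202 and 215; the successive quotients are the partial quotients a_0, a_1, ... (each step inverts the fractional part left over by the previous one):
  202 = 0*215 + 202, so a_0 = 0.
  215 = 1*202 + 13, so a_1 = 1.
  202 = 15*13 + 7, so a_2 = 15.
  13 = 1*7 + 6, so a_3 = 1.
  7 = 1*6 + 1, so a_4 = 1.
  6 = 6*1 + 0, so a_5 = 6.
The remainder reaches 0 after 6 divisions, so the expansion has 6 partial quotients, read off in order.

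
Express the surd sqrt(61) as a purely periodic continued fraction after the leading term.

[7; (1, 4, 3, 1, 2, 2, 1, 3, 4, 1, 14)]

Write x_i = (sqrt(61) + m_i)/d_i with (m_0, d_0) = (0, 1). a_0 = floor(sqrt(61)) = 7, since 7^2 = 49 <= 61 < 64 = 8^2.
Iterate m_{i+1} = d_i*a_i - m_i, d_{i+1} = (61 - m_{i+1}^2)/d_i, a_{i+1} = floor((a_0 + m_{i+1})/d_{i+1}):
  m_1 = 1*7 - 0 = 7, d_1 = (61 - 7^2)/1 = 12/1 = 12, a_1 = floor((7 + 7)/12) = 1.
  m_2 = 12*1 - 7 = 5, d_2 = (61 - 5^2)/12 = 36/12 = 3, a_2 = floor((7 + 5)/3) = 4.
  m_3 = 3*4 - 5 = 7, d_3 = (61 - 7^2)/3 = 12/3 = 4, a_3 = floor((7 + 7)/4) = 3.
  m_4 = 4*3 - 7 = 5, d_4 = (61 - 5^2)/4 = 36/4 = 9, a_4 = floor((7 + 5)/9) = 1.
  m_5 = 9*1 - 5 = 4, d_5 = (61 - 4^2)/9 = 45/9 = 5, a_5 = floor((7 + 4)/5) = 2.
  m_6 = 5*2 - 4 = 6, d_6 = (61 - 6^2)/5 = 25/5 = 5, a_6 = floor((7 + 6)/5) = 2.
  m_7 = 5*2 - 6 = 4, d_7 = (61 - 4^2)/5 = 45/5 = 9, a_7 = floor((7 + 4)/9) = 1.
  m_8 = 9*1 - 4 = 5, d_8 = (61 - 5^2)/9 = 36/9 = 4, a_8 = floor((7 + 5)/4) = 3.
  m_9 = 4*3 - 5 = 7, d_9 = (61 - 7^2)/4 = 12/4 = 3, a_9 = floor((7 + 7)/3) = 4.
  m_10 = 3*4 - 7 = 5, d_10 = (61 - 5^2)/3 = 36/3 = 12, a_10 = floor((7 + 5)/12) = 1.
  m_11 = 12*1 - 5 = 7, d_11 = (61 - 7^2)/12 = 12/12 = 1, a_11 = floor((7 + 7)/1) = 14.
  m_12 = 1*14 - 7 = 7, d_12 = (61 - 7^2)/1 = 12/1 = 12: (m_12, d_12) = (m_1, d_1) = (7, 12), so from here the quotients repeat a_1, ..., a_11; the period length is 11.
Hence the expansion of sqrt(61) is a_0 = 7 followed by the repeating block 1, 4, 3, 1, 2, 2, 1, 3, 4, 1, 14 (period 11).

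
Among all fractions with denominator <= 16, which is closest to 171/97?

23/13

Expand x = 171/97 as a continued fraction with the Euclidean algorithm:
  171 = 1*97 + 74, so a_0 = 1.
  97 = 1*74 + 23, so a_1 = 1.
  74 = 3*23 + 5, so a_2 = 3.
  23 = 4*5 + 3, so a_3 = 4.
  5 = 1*3 + 2, so a_4 = 1.
  3 = 1*2 + 1, so a_5 = 1.
  2 = 2*1 + 0, so a_6 = 2.
so x = [1; 1, 3, 4, 1, 1, 2].
Convergents (p_i = a_i*p_{i-1} + p_{i-2}, q_i = a_i*q_{i-1} + q_{i-2} with p_{-2}=0, p_{-1}=1, q_{-2}=1, q_{-1}=0), until the denominator exceeds 16:
  i=0: a_0=1, p_0 = 1*1 + 0 = 1, q_0 = 1*0 + 1 = 1.
  i=1: a_1=1, p_1 = 1*1 + 1 = 2, q_1 = 1*1 + 0 = 1.
  i=2: a_2=3, p_2 = 3*2 + 1 = 7, q_2 = 3*1 + 1 = 4.
  i=3: a_3=4, p_3 = 4*7 + 2 = 30, q_3 = 4*4 + 1 = 17.
q_3 = 17 > 16, so the last convergent with denominator <= 16 is p_2/q_2 = 7/4.
The closest fraction with denominator <= 16 is either p_2/q_2 or the intermediate fraction (k*p_2 + p_1)/(k*q_2 + q_1) with the largest k >= 1 whose denominator stays <= 16; these approach x as k grows, and every other convergent or intermediate fraction in range is farther away.
Largest k: floor((16 - q_1)/q_2) = floor((16 - 1)/4) = 3.
That gives (3*7 + 2)/(3*4 + 1) = 23/13.
Compare the errors: |x - 7/4| = |171*4 - 7*97|/(97*4) = 5/388, and |x - 23/13| = |171*13 - 23*97|/(97*13) = 8/1261.
Cross-multiplying, 8*388 = 3104 < 6305 = 5*1261, so 8/1261 is smaller: the intermediate fraction 23/13 is closer to x than 7/4.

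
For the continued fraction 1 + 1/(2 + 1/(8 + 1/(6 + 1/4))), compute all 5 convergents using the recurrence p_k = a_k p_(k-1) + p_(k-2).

Using the convergent recurrence p_i = a_i*p_{i-1} + p_{i-2}, q_i = a_i*q_{i-1} + q_{i-2} with p_{-2}=0, p_{-1}=1, q_{-2}=1, q_{-1}=0:
  i=0: a_0=1, p_0 = 1*1 + 0 = 1, q_0 = 1*0 + 1 = 1.
  i=1: a_1=2, p_1 = 2*1 + 1 = 3, q_1 = 2*1 + 0 = 2.
  i=2: a_2=8, p_2 = 8*3 + 1 = 25, q_2 = 8*2 + 1 = 17.
  i=3: a_3=6, p_3 = 6*25 + 3 = 153, q_3 = 6*17 + 2 = 104.
  i=4: a_4=4, p_4 = 4*153 + 25 = 637, q_4 = 4*104 + 17 = 433.

1/1, 3/2, 25/17, 153/104, 637/433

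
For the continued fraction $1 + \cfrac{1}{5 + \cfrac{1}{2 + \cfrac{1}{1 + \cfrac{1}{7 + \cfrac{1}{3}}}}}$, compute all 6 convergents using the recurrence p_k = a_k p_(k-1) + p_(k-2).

1/1, 6/5, 13/11, 19/16, 146/123, 457/385

Using the convergent recurrence p_i = a_i*p_{i-1} + p_{i-2}, q_i = a_i*q_{i-1} + q_{i-2} with p_{-2}=0, p_{-1}=1, q_{-2}=1, q_{-1}=0:
  i=0: a_0=1, p_0 = 1*1 + 0 = 1, q_0 = 1*0 + 1 = 1.
  i=1: a_1=5, p_1 = 5*1 + 1 = 6, q_1 = 5*1 + 0 = 5.
  i=2: a_2=2, p_2 = 2*6 + 1 = 13, q_2 = 2*5 + 1 = 11.
  i=3: a_3=1, p_3 = 1*13 + 6 = 19, q_3 = 1*11 + 5 = 16.
  i=4: a_4=7, p_4 = 7*19 + 13 = 146, q_4 = 7*16 + 11 = 123.
  i=5: a_5=3, p_5 = 3*146 + 19 = 457, q_5 = 3*123 + 16 = 385.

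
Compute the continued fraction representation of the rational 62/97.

Run the Euclidean algorithm on 62 and 97; the successive quotients are the partial quotients a_0, a_1, ... (each step inverts the fractional part left over by the previous one):
  62 = 0*97 + 62, so a_0 = 0.
  97 = 1*62 + 35, so a_1 = 1.
  62 = 1*35 + 27, so a_2 = 1.
  35 = 1*27 + 8, so a_3 = 1.
  27 = 3*8 + 3, so a_4 = 3.
  8 = 2*3 + 2, so a_5 = 2.
  3 = 1*2 + 1, so a_6 = 1.
  2 = 2*1 + 0, so a_7 = 2.
The remainder reaches 0 after 8 divisions, so the expansion has 8 partial quotients, read off in order.

[0; 1, 1, 1, 3, 2, 1, 2]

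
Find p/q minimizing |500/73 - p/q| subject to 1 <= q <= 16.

Expand x = 500/73 as a continued fraction with the Euclidean algorithm:
  500 = 6*73 + 62, so a_0 = 6.
  73 = 1*62 + 11, so a_1 = 1.
  62 = 5*11 + 7, so a_2 = 5.
  11 = 1*7 + 4, so a_3 = 1.
  7 = 1*4 + 3, so a_4 = 1.
  4 = 1*3 + 1, so a_5 = 1.
  3 = 3*1 + 0, so a_6 = 3.
so x = [6; 1, 5, 1, 1, 1, 3].
Convergents (p_i = a_i*p_{i-1} + p_{i-2}, q_i = a_i*q_{i-1} + q_{i-2} with p_{-2}=0, p_{-1}=1, q_{-2}=1, q_{-1}=0), until the denominator exceeds 16:
  i=0: a_0=6, p_0 = 6*1 + 0 = 6, q_0 = 6*0 + 1 = 1.
  i=1: a_1=1, p_1 = 1*6 + 1 = 7, q_1 = 1*1 + 0 = 1.
  i=2: a_2=5, p_2 = 5*7 + 6 = 41, q_2 = 5*1 + 1 = 6.
  i=3: a_3=1, p_3 = 1*41 + 7 = 48, q_3 = 1*6 + 1 = 7.
  i=4: a_4=1, p_4 = 1*48 + 41 = 89, q_4 = 1*7 + 6 = 13.
  i=5: a_5=1, p_5 = 1*89 + 48 = 137, q_5 = 1*13 + 7 = 20.
q_5 = 20 > 16, so the last convergent with denominator <= 16 is p_4/q_4 = 89/13.
The closest fraction with denominator <= 16 is either p_4/q_4 or the intermediate fraction (k*p_4 + p_3)/(k*q_4 + q_3) with the largest k >= 1 whose denominator stays <= 16; these approach x as k grows, and every other convergent or intermediate fraction in range is farther away.
Largest k: floor((16 - q_3)/q_4) = floor((16 - 7)/13) = 0.
Since k = 0, no intermediate fraction beyond p_4/q_4 has denominator <= 16, so the convergent 89/13 is the closest (its error is |500*13 - 89*73|/(73*13) = 3/949).

89/13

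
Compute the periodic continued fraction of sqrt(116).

Write x_i = (sqrt(116) + m_i)/d_i with (m_0, d_0) = (0, 1). a_0 = floor(sqrt(116)) = 10, since 10^2 = 100 <= 116 < 121 = 11^2.
Iterate m_{i+1} = d_i*a_i - m_i, d_{i+1} = (116 - m_{i+1}^2)/d_i, a_{i+1} = floor((a_0 + m_{i+1})/d_{i+1}):
  m_1 = 1*10 - 0 = 10, d_1 = (116 - 10^2)/1 = 16/1 = 16, a_1 = floor((10 + 10)/16) = 1.
  m_2 = 16*1 - 10 = 6, d_2 = (116 - 6^2)/16 = 80/16 = 5, a_2 = floor((10 + 6)/5) = 3.
  m_3 = 5*3 - 6 = 9, d_3 = (116 - 9^2)/5 = 35/5 = 7, a_3 = floor((10 + 9)/7) = 2.
  m_4 = 7*2 - 9 = 5, d_4 = (116 - 5^2)/7 = 91/7 = 13, a_4 = floor((10 + 5)/13) = 1.
  m_5 = 13*1 - 5 = 8, d_5 = (116 - 8^2)/13 = 52/13 = 4, a_5 = floor((10 + 8)/4) = 4.
  m_6 = 4*4 - 8 = 8, d_6 = (116 - 8^2)/4 = 52/4 = 13, a_6 = floor((10 + 8)/13) = 1.
  m_7 = 13*1 - 8 = 5, d_7 = (116 - 5^2)/13 = 91/13 = 7, a_7 = floor((10 + 5)/7) = 2.
  m_8 = 7*2 - 5 = 9, d_8 = (116 - 9^2)/7 = 35/7 = 5, a_8 = floor((10 + 9)/5) = 3.
  m_9 = 5*3 - 9 = 6, d_9 = (116 - 6^2)/5 = 80/5 = 16, a_9 = floor((10 + 6)/16) = 1.
  m_10 = 16*1 - 6 = 10, d_10 = (116 - 10^2)/16 = 16/16 = 1, a_10 = floor((10 + 10)/1) = 20.
  m_11 = 1*20 - 10 = 10, d_11 = (116 - 10^2)/1 = 16/1 = 16: (m_11, d_11) = (m_1, d_1) = (10, 16), so from here the quotients repeat a_1, ..., a_10; the period length is 10.
Hence the expansion of sqrt(116) is a_0 = 10 followed by the repeating block 1, 3, 2, 1, 4, 1, 2, 3, 1, 20 (period 10).

[10; (1, 3, 2, 1, 4, 1, 2, 3, 1, 20)]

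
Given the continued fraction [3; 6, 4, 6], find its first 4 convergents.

Using the convergent recurrence p_i = a_i*p_{i-1} + p_{i-2}, q_i = a_i*q_{i-1} + q_{i-2} with p_{-2}=0, p_{-1}=1, q_{-2}=1, q_{-1}=0:
  i=0: a_0=3, p_0 = 3*1 + 0 = 3, q_0 = 3*0 + 1 = 1.
  i=1: a_1=6, p_1 = 6*3 + 1 = 19, q_1 = 6*1 + 0 = 6.
  i=2: a_2=4, p_2 = 4*19 + 3 = 79, q_2 = 4*6 + 1 = 25.
  i=3: a_3=6, p_3 = 6*79 + 19 = 493, q_3 = 6*25 + 6 = 156.

3/1, 19/6, 79/25, 493/156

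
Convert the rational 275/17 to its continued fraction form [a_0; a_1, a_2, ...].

Run the Euclidean algorithm on 275 and 17; the successive quotients are the partial quotients a_0, a_1, ... (each step inverts the fractional part left over by the previous one):
  275 = 16*17 + 3, so a_0 = 16.
  17 = 5*3 + 2, so a_1 = 5.
  3 = 1*2 + 1, so a_2 = 1.
  2 = 2*1 + 0, so a_3 = 2.
The remainder reaches 0 after 4 divisions, so the expansion has 4 partial quotients, read off in order.

[16; 5, 1, 2]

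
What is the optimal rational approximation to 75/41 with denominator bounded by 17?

11/6

Expand x = 75/41 as a continued fraction with the Euclidean algorithm:
  75 = 1*41 + 34, so a_0 = 1.
  41 = 1*34 + 7, so a_1 = 1.
  34 = 4*7 + 6, so a_2 = 4.
  7 = 1*6 + 1, so a_3 = 1.
  6 = 6*1 + 0, so a_4 = 6.
so x = [1; 1, 4, 1, 6].
Convergents (p_i = a_i*p_{i-1} + p_{i-2}, q_i = a_i*q_{i-1} + q_{i-2} with p_{-2}=0, p_{-1}=1, q_{-2}=1, q_{-1}=0), until the denominator exceeds 17:
  i=0: a_0=1, p_0 = 1*1 + 0 = 1, q_0 = 1*0 + 1 = 1.
  i=1: a_1=1, p_1 = 1*1 + 1 = 2, q_1 = 1*1 + 0 = 1.
  i=2: a_2=4, p_2 = 4*2 + 1 = 9, q_2 = 4*1 + 1 = 5.
  i=3: a_3=1, p_3 = 1*9 + 2 = 11, q_3 = 1*5 + 1 = 6.
  i=4: a_4=6, p_4 = 6*11 + 9 = 75, q_4 = 6*6 + 5 = 41.
q_4 = 41 > 17, so the last convergent with denominator <= 17 is p_3/q_3 = 11/6.
The closest fraction with denominator <= 17 is either p_3/q_3 or the intermediate fraction (k*p_3 + p_2)/(k*q_3 + q_2) with the largest k >= 1 whose denominator stays <= 17; these approach x as k grows, and every other convergent or intermediate fraction in range is farther away.
Largest k: floor((17 - q_2)/q_3) = floor((17 - 5)/6) = 2.
That gives (2*11 + 9)/(2*6 + 5) = 31/17.
Compare the errors: |x - 11/6| = |75*6 - 11*41|/(41*6) = 1/246, and |x - 31/17| = |75*17 - 31*41|/(41*17) = 4/697.
Cross-multiplying, 1*697 = 697 < 984 = 4*246, so 1/246 is smaller: the convergent 11/6 is closer to x than 31/17.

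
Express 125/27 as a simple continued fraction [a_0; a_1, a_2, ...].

[4; 1, 1, 1, 2, 3]

Run the Euclidean algorithm on 125 and 27; the successive quotients are the partial quotients a_0, a_1, ... (each step inverts the fractional part left over by the previous one):
  125 = 4*27 + 17, so a_0 = 4.
  27 = 1*17 + 10, so a_1 = 1.
  17 = 1*10 + 7, so a_2 = 1.
  10 = 1*7 + 3, so a_3 = 1.
  7 = 2*3 + 1, so a_4 = 2.
  3 = 3*1 + 0, so a_5 = 3.
The remainder reaches 0 after 6 divisions, so the expansion has 6 partial quotients, read off in order.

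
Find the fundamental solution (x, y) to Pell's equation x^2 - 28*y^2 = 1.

(x, y) = (127, 24)

First expand sqrt(28) as a continued fraction. With x_i = (sqrt(28) + m_i)/d_i and (m_0, d_0) = (0, 1): a_0 = floor(sqrt(28)) = 5, since 5^2 = 25 <= 28 < 36 = 6^2.
Iterate m_{i+1} = d_i*a_i - m_i, d_{i+1} = (28 - m_{i+1}^2)/d_i, a_{i+1} = floor((a_0 + m_{i+1})/d_{i+1}):
  m_1 = 1*5 - 0 = 5, d_1 = (28 - 5^2)/1 = 3/1 = 3, a_1 = floor((5 + 5)/3) = 3.
  m_2 = 3*3 - 5 = 4, d_2 = (28 - 4^2)/3 = 12/3 = 4, a_2 = floor((5 + 4)/4) = 2.
  m_3 = 4*2 - 4 = 4, d_3 = (28 - 4^2)/4 = 12/4 = 3, a_3 = floor((5 + 4)/3) = 3.
  m_4 = 3*3 - 4 = 5, d_4 = (28 - 5^2)/3 = 3/3 = 1, a_4 = floor((5 + 5)/1) = 10.
  m_5 = 1*10 - 5 = 5, d_5 = (28 - 5^2)/1 = 3/1 = 3: (m_5, d_5) = (m_1, d_1) = (5, 3), so from here the quotients repeat a_1, ..., a_4; the period length is 4.
So sqrt(28) = [5; (3, 2, 3, 10)] with period length k = 4.
k is even, so the fundamental solution of x^2 - 28y^2 = 1 is (p_{k-1}, q_{k-1}) = (p_3, q_3); compute convergents through index 3.
Convergents (p_i = a_i*p_{i-1} + p_{i-2}, q_i = a_i*q_{i-1} + q_{i-2} with p_{-2}=0, p_{-1}=1, q_{-2}=1, q_{-1}=0):
  i=0: a_0=5, p_0 = 5*1 + 0 = 5, q_0 = 5*0 + 1 = 1.
  i=1: a_1=3, p_1 = 3*5 + 1 = 16, q_1 = 3*1 + 0 = 3.
  i=2: a_2=2, p_2 = 2*16 + 5 = 37, q_2 = 2*3 + 1 = 7.
  i=3: a_3=3, p_3 = 3*37 + 16 = 127, q_3 = 3*7 + 3 = 24.
Check: 127^2 - 28*24^2 = 16129 - 16128 = 1, so (x, y) = (127, 24) solves the equation, and by the theorem it is the least positive solution.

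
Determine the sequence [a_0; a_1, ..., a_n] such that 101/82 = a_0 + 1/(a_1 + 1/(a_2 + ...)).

[1; 4, 3, 6]

Run the Euclidean algorithm on 101 and 82; the successive quotients are the partial quotients a_0, a_1, ... (each step inverts the fractional part left over by the previous one):
  101 = 1*82 + 19, so a_0 = 1.
  82 = 4*19 + 6, so a_1 = 4.
  19 = 3*6 + 1, so a_2 = 3.
  6 = 6*1 + 0, so a_3 = 6.
The remainder reaches 0 after 4 divisions, so the expansion has 4 partial quotients, read off in order.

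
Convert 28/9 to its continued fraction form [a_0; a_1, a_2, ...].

[3; 9]

Run the Euclidean algorithm on 28 and 9; the successive quotients are the partial quotients a_0, a_1, ... (each step inverts the fractional part left over by the previous one):
  28 = 3*9 + 1, so a_0 = 3.
  9 = 9*1 + 0, so a_1 = 9.
The remainder reaches 0 after 2 divisions, so the expansion has 2 partial quotients, read off in order.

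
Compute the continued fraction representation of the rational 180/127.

Run the Euclidean algorithm on 180 and 127; the successive quotients are the partial quotients a_0, a_1, ... (each step inverts the fractional part left over by the previous one):
  180 = 1*127 + 53, so a_0 = 1.
  127 = 2*53 + 21, so a_1 = 2.
  53 = 2*21 + 11, so a_2 = 2.
  21 = 1*11 + 10, so a_3 = 1.
  11 = 1*10 + 1, so a_4 = 1.
  10 = 10*1 + 0, so a_5 = 10.
The remainder reaches 0 after 6 divisions, so the expansion has 6 partial quotients, read off in order.

[1; 2, 2, 1, 1, 10]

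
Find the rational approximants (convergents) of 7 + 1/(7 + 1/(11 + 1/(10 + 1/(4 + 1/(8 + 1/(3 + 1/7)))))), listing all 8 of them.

7/1, 50/7, 557/78, 5620/787, 23037/3226, 189916/26595, 592785/83011, 4339411/607672

Using the convergent recurrence p_i = a_i*p_{i-1} + p_{i-2}, q_i = a_i*q_{i-1} + q_{i-2} with p_{-2}=0, p_{-1}=1, q_{-2}=1, q_{-1}=0:
  i=0: a_0=7, p_0 = 7*1 + 0 = 7, q_0 = 7*0 + 1 = 1.
  i=1: a_1=7, p_1 = 7*7 + 1 = 50, q_1 = 7*1 + 0 = 7.
  i=2: a_2=11, p_2 = 11*50 + 7 = 557, q_2 = 11*7 + 1 = 78.
  i=3: a_3=10, p_3 = 10*557 + 50 = 5620, q_3 = 10*78 + 7 = 787.
  i=4: a_4=4, p_4 = 4*5620 + 557 = 23037, q_4 = 4*787 + 78 = 3226.
  i=5: a_5=8, p_5 = 8*23037 + 5620 = 189916, q_5 = 8*3226 + 787 = 26595.
  i=6: a_6=3, p_6 = 3*189916 + 23037 = 592785, q_6 = 3*26595 + 3226 = 83011.
  i=7: a_7=7, p_7 = 7*592785 + 189916 = 4339411, q_7 = 7*83011 + 26595 = 607672.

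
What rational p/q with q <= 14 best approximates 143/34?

Expand x = 143/34 as a continued fraction with the Euclidean algorithm:
  143 = 4*34 + 7, so a_0 = 4.
  34 = 4*7 + 6, so a_1 = 4.
  7 = 1*6 + 1, so a_2 = 1.
  6 = 6*1 + 0, so a_3 = 6.
so x = [4; 4, 1, 6].
Convergents (p_i = a_i*p_{i-1} + p_{i-2}, q_i = a_i*q_{i-1} + q_{i-2} with p_{-2}=0, p_{-1}=1, q_{-2}=1, q_{-1}=0), until the denominator exceeds 14:
  i=0: a_0=4, p_0 = 4*1 + 0 = 4, q_0 = 4*0 + 1 = 1.
  i=1: a_1=4, p_1 = 4*4 + 1 = 17, q_1 = 4*1 + 0 = 4.
  i=2: a_2=1, p_2 = 1*17 + 4 = 21, q_2 = 1*4 + 1 = 5.
  i=3: a_3=6, p_3 = 6*21 + 17 = 143, q_3 = 6*5 + 4 = 34.
q_3 = 34 > 14, so the last convergent with denominator <= 14 is p_2/q_2 = 21/5.
The closest fraction with denominator <= 14 is either p_2/q_2 or the intermediate fraction (k*p_2 + p_1)/(k*q_2 + q_1) with the largest k >= 1 whose denominator stays <= 14; these approach x as k grows, and every other convergent or intermediate fraction in range is farther away.
Largest k: floor((14 - q_1)/q_2) = floor((14 - 4)/5) = 2.
That gives (2*21 + 17)/(2*5 + 4) = 59/14.
Compare the errors: |x - 21/5| = |143*5 - 21*34|/(34*5) = 1/170, and |x - 59/14| = |143*14 - 59*34|/(34*14) = 4/476.
Cross-multiplying, 1*476 = 476 < 680 = 4*170, so 1/170 is smaller: the convergent 21/5 is closer to x than 59/14.

21/5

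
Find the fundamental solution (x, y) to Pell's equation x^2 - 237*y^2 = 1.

(x, y) = (228151, 14820)

First expand sqrt(237) as a continued fraction. With x_i = (sqrt(237) + m_i)/d_i and (m_0, d_0) = (0, 1): a_0 = floor(sqrt(237)) = 15, since 15^2 = 225 <= 237 < 256 = 16^2.
Iterate m_{i+1} = d_i*a_i - m_i, d_{i+1} = (237 - m_{i+1}^2)/d_i, a_{i+1} = floor((a_0 + m_{i+1})/d_{i+1}):
  m_1 = 1*15 - 0 = 15, d_1 = (237 - 15^2)/1 = 12/1 = 12, a_1 = floor((15 + 15)/12) = 2.
  m_2 = 12*2 - 15 = 9, d_2 = (237 - 9^2)/12 = 156/12 = 13, a_2 = floor((15 + 9)/13) = 1.
  m_3 = 13*1 - 9 = 4, d_3 = (237 - 4^2)/13 = 221/13 = 17, a_3 = floor((15 + 4)/17) = 1.
  m_4 = 17*1 - 4 = 13, d_4 = (237 - 13^2)/17 = 68/17 = 4, a_4 = floor((15 + 13)/4) = 7.
  m_5 = 4*7 - 13 = 15, d_5 = (237 - 15^2)/4 = 12/4 = 3, a_5 = floor((15 + 15)/3) = 10.
  m_6 = 3*10 - 15 = 15, d_6 = (237 - 15^2)/3 = 12/3 = 4, a_6 = floor((15 + 15)/4) = 7.
  m_7 = 4*7 - 15 = 13, d_7 = (237 - 13^2)/4 = 68/4 = 17, a_7 = floor((15 + 13)/17) = 1.
  m_8 = 17*1 - 13 = 4, d_8 = (237 - 4^2)/17 = 221/17 = 13, a_8 = floor((15 + 4)/13) = 1.
  m_9 = 13*1 - 4 = 9, d_9 = (237 - 9^2)/13 = 156/13 = 12, a_9 = floor((15 + 9)/12) = 2.
  m_10 = 12*2 - 9 = 15, d_10 = (237 - 15^2)/12 = 12/12 = 1, a_10 = floor((15 + 15)/1) = 30.
  m_11 = 1*30 - 15 = 15, d_11 = (237 - 15^2)/1 = 12/1 = 12: (m_11, d_11) = (m_1, d_1) = (15, 12), so from here the quotients repeat a_1, ..., a_10; the period length is 10.
So sqrt(237) = [15; (2, 1, 1, 7, 10, 7, 1, 1, 2, 30)] with period length k = 10.
k is even, so the fundamental solution of x^2 - 237y^2 = 1 is (p_{k-1}, q_{k-1}) = (p_9, q_9); compute convergents through index 9.
Convergents (p_i = a_i*p_{i-1} + p_{i-2}, q_i = a_i*q_{i-1} + q_{i-2} with p_{-2}=0, p_{-1}=1, q_{-2}=1, q_{-1}=0):
  i=0: a_0=15, p_0 = 15*1 + 0 = 15, q_0 = 15*0 + 1 = 1.
  i=1: a_1=2, p_1 = 2*15 + 1 = 31, q_1 = 2*1 + 0 = 2.
  i=2: a_2=1, p_2 = 1*31 + 15 = 46, q_2 = 1*2 + 1 = 3.
  i=3: a_3=1, p_3 = 1*46 + 31 = 77, q_3 = 1*3 + 2 = 5.
  i=4: a_4=7, p_4 = 7*77 + 46 = 585, q_4 = 7*5 + 3 = 38.
  i=5: a_5=10, p_5 = 10*585 + 77 = 5927, q_5 = 10*38 + 5 = 385.
  i=6: a_6=7, p_6 = 7*5927 + 585 = 42074, q_6 = 7*385 + 38 = 2733.
  i=7: a_7=1, p_7 = 1*42074 + 5927 = 48001, q_7 = 1*2733 + 385 = 3118.
  i=8: a_8=1, p_8 = 1*48001 + 42074 = 90075, q_8 = 1*3118 + 2733 = 5851.
  i=9: a_9=2, p_9 = 2*90075 + 48001 = 228151, q_9 = 2*5851 + 3118 = 14820.
Check: 228151^2 - 237*14820^2 = 52052878801 - 52052878800 = 1, so (x, y) = (228151, 14820) solves the equation, and by the theorem it is the least positive solution.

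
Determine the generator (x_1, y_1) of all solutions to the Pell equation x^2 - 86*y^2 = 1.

First expand sqrt(86) as a continued fraction. With x_i = (sqrt(86) + m_i)/d_i and (m_0, d_0) = (0, 1): a_0 = floor(sqrt(86)) = 9, since 9^2 = 81 <= 86 < 100 = 10^2.
Iterate m_{i+1} = d_i*a_i - m_i, d_{i+1} = (86 - m_{i+1}^2)/d_i, a_{i+1} = floor((a_0 + m_{i+1})/d_{i+1}):
  m_1 = 1*9 - 0 = 9, d_1 = (86 - 9^2)/1 = 5/1 = 5, a_1 = floor((9 + 9)/5) = 3.
  m_2 = 5*3 - 9 = 6, d_2 = (86 - 6^2)/5 = 50/5 = 10, a_2 = floor((9 + 6)/10) = 1.
  m_3 = 10*1 - 6 = 4, d_3 = (86 - 4^2)/10 = 70/10 = 7, a_3 = floor((9 + 4)/7) = 1.
  m_4 = 7*1 - 4 = 3, d_4 = (86 - 3^2)/7 = 77/7 = 11, a_4 = floor((9 + 3)/11) = 1.
  m_5 = 11*1 - 3 = 8, d_5 = (86 - 8^2)/11 = 22/11 = 2, a_5 = floor((9 + 8)/2) = 8.
  m_6 = 2*8 - 8 = 8, d_6 = (86 - 8^2)/2 = 22/2 = 11, a_6 = floor((9 + 8)/11) = 1.
  m_7 = 11*1 - 8 = 3, d_7 = (86 - 3^2)/11 = 77/11 = 7, a_7 = floor((9 + 3)/7) = 1.
  m_8 = 7*1 - 3 = 4, d_8 = (86 - 4^2)/7 = 70/7 = 10, a_8 = floor((9 + 4)/10) = 1.
  m_9 = 10*1 - 4 = 6, d_9 = (86 - 6^2)/10 = 50/10 = 5, a_9 = floor((9 + 6)/5) = 3.
  m_10 = 5*3 - 6 = 9, d_10 = (86 - 9^2)/5 = 5/5 = 1, a_10 = floor((9 + 9)/1) = 18.
  m_11 = 1*18 - 9 = 9, d_11 = (86 - 9^2)/1 = 5/1 = 5: (m_11, d_11) = (m_1, d_1) = (9, 5), so from here the quotients repeat a_1, ..., a_10; the period length is 10.
So sqrt(86) = [9; (3, 1, 1, 1, 8, 1, 1, 1, 3, 18)] with period length k = 10.
k is even, so the fundamental solution of x^2 - 86y^2 = 1 is (p_{k-1}, q_{k-1}) = (p_9, q_9); compute convergents through index 9.
Convergents (p_i = a_i*p_{i-1} + p_{i-2}, q_i = a_i*q_{i-1} + q_{i-2} with p_{-2}=0, p_{-1}=1, q_{-2}=1, q_{-1}=0):
  i=0: a_0=9, p_0 = 9*1 + 0 = 9, q_0 = 9*0 + 1 = 1.
  i=1: a_1=3, p_1 = 3*9 + 1 = 28, q_1 = 3*1 + 0 = 3.
  i=2: a_2=1, p_2 = 1*28 + 9 = 37, q_2 = 1*3 + 1 = 4.
  i=3: a_3=1, p_3 = 1*37 + 28 = 65, q_3 = 1*4 + 3 = 7.
  i=4: a_4=1, p_4 = 1*65 + 37 = 102, q_4 = 1*7 + 4 = 11.
  i=5: a_5=8, p_5 = 8*102 + 65 = 881, q_5 = 8*11 + 7 = 95.
  i=6: a_6=1, p_6 = 1*881 + 102 = 983, q_6 = 1*95 + 11 = 106.
  i=7: a_7=1, p_7 = 1*983 + 881 = 1864, q_7 = 1*106 + 95 = 201.
  i=8: a_8=1, p_8 = 1*1864 + 983 = 2847, q_8 = 1*201 + 106 = 307.
  i=9: a_9=3, p_9 = 3*2847 + 1864 = 10405, q_9 = 3*307 + 201 = 1122.
Check: 10405^2 - 86*1122^2 = 108264025 - 108264024 = 1, so (x, y) = (10405, 1122) solves the equation, and by the theorem it is the least positive solution.

(x, y) = (10405, 1122)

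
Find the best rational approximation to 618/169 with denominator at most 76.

Expand x = 618/169 as a continued fraction with the Euclidean algorithm:
  618 = 3*169 + 111, so a_0 = 3.
  169 = 1*111 + 58, so a_1 = 1.
  111 = 1*58 + 53, so a_2 = 1.
  58 = 1*53 + 5, so a_3 = 1.
  53 = 10*5 + 3, so a_4 = 10.
  5 = 1*3 + 2, so a_5 = 1.
  3 = 1*2 + 1, so a_6 = 1.
  2 = 2*1 + 0, so a_7 = 2.
so x = [3; 1, 1, 1, 10, 1, 1, 2].
Convergents (p_i = a_i*p_{i-1} + p_{i-2}, q_i = a_i*q_{i-1} + q_{i-2} with p_{-2}=0, p_{-1}=1, q_{-2}=1, q_{-1}=0), until the denominator exceeds 76:
  i=0: a_0=3, p_0 = 3*1 + 0 = 3, q_0 = 3*0 + 1 = 1.
  i=1: a_1=1, p_1 = 1*3 + 1 = 4, q_1 = 1*1 + 0 = 1.
  i=2: a_2=1, p_2 = 1*4 + 3 = 7, q_2 = 1*1 + 1 = 2.
  i=3: a_3=1, p_3 = 1*7 + 4 = 11, q_3 = 1*2 + 1 = 3.
  i=4: a_4=10, p_4 = 10*11 + 7 = 117, q_4 = 10*3 + 2 = 32.
  i=5: a_5=1, p_5 = 1*117 + 11 = 128, q_5 = 1*32 + 3 = 35.
  i=6: a_6=1, p_6 = 1*128 + 117 = 245, q_6 = 1*35 + 32 = 67.
  i=7: a_7=2, p_7 = 2*245 + 128 = 618, q_7 = 2*67 + 35 = 169.
q_7 = 169 > 76, so the last convergent with denominator <= 76 is p_6/q_6 = 245/67.
The closest fraction with denominator <= 76 is either p_6/q_6 or the intermediate fraction (k*p_6 + p_5)/(k*q_6 + q_5) with the largest k >= 1 whose denominator stays <= 76; these approach x as k grows, and every other convergent or intermediate fraction in range is farther away.
Largest k: floor((76 - q_5)/q_6) = floor((76 - 35)/67) = 0.
Since k = 0, no intermediate fraction beyond p_6/q_6 has denominator <= 76, so the convergent 245/67 is the closest (its error is |618*67 - 245*169|/(169*67) = 1/11323).

245/67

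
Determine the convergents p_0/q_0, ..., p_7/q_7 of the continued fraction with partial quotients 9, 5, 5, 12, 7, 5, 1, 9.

9/1, 46/5, 239/26, 2914/317, 20637/2245, 106099/11542, 126736/13787, 1246723/135625

Using the convergent recurrence p_i = a_i*p_{i-1} + p_{i-2}, q_i = a_i*q_{i-1} + q_{i-2} with p_{-2}=0, p_{-1}=1, q_{-2}=1, q_{-1}=0:
  i=0: a_0=9, p_0 = 9*1 + 0 = 9, q_0 = 9*0 + 1 = 1.
  i=1: a_1=5, p_1 = 5*9 + 1 = 46, q_1 = 5*1 + 0 = 5.
  i=2: a_2=5, p_2 = 5*46 + 9 = 239, q_2 = 5*5 + 1 = 26.
  i=3: a_3=12, p_3 = 12*239 + 46 = 2914, q_3 = 12*26 + 5 = 317.
  i=4: a_4=7, p_4 = 7*2914 + 239 = 20637, q_4 = 7*317 + 26 = 2245.
  i=5: a_5=5, p_5 = 5*20637 + 2914 = 106099, q_5 = 5*2245 + 317 = 11542.
  i=6: a_6=1, p_6 = 1*106099 + 20637 = 126736, q_6 = 1*11542 + 2245 = 13787.
  i=7: a_7=9, p_7 = 9*126736 + 106099 = 1246723, q_7 = 9*13787 + 11542 = 135625.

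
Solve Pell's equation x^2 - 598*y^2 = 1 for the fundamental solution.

(x, y) = (1574351, 64380)

First expand sqrt(598) as a continued fraction. With x_i = (sqrt(598) + m_i)/d_i and (m_0, d_0) = (0, 1): a_0 = floor(sqrt(598)) = 24, since 24^2 = 576 <= 598 < 625 = 25^2.
Iterate m_{i+1} = d_i*a_i - m_i, d_{i+1} = (598 - m_{i+1}^2)/d_i, a_{i+1} = floor((a_0 + m_{i+1})/d_{i+1}):
  m_1 = 1*24 - 0 = 24, d_1 = (598 - 24^2)/1 = 22/1 = 22, a_1 = floor((24 + 24)/22) = 2.
  m_2 = 22*2 - 24 = 20, d_2 = (598 - 20^2)/22 = 198/22 = 9, a_2 = floor((24 + 20)/9) = 4.
  m_3 = 9*4 - 20 = 16, d_3 = (598 - 16^2)/9 = 342/9 = 38, a_3 = floor((24 + 16)/38) = 1.
  m_4 = 38*1 - 16 = 22, d_4 = (598 - 22^2)/38 = 114/38 = 3, a_4 = floor((24 + 22)/3) = 15.
  m_5 = 3*15 - 22 = 23, d_5 = (598 - 23^2)/3 = 69/3 = 23, a_5 = floor((24 + 23)/23) = 2.
  m_6 = 23*2 - 23 = 23, d_6 = (598 - 23^2)/23 = 69/23 = 3, a_6 = floor((24 + 23)/3) = 15.
  m_7 = 3*15 - 23 = 22, d_7 = (598 - 22^2)/3 = 114/3 = 38, a_7 = floor((24 + 22)/38) = 1.
  m_8 = 38*1 - 22 = 16, d_8 = (598 - 16^2)/38 = 342/38 = 9, a_8 = floor((24 + 16)/9) = 4.
  m_9 = 9*4 - 16 = 20, d_9 = (598 - 20^2)/9 = 198/9 = 22, a_9 = floor((24 + 20)/22) = 2.
  m_10 = 22*2 - 20 = 24, d_10 = (598 - 24^2)/22 = 22/22 = 1, a_10 = floor((24 + 24)/1) = 48.
  m_11 = 1*48 - 24 = 24, d_11 = (598 - 24^2)/1 = 22/1 = 22: (m_11, d_11) = (m_1, d_1) = (24, 22), so from here the quotients repeat a_1, ..., a_10; the period length is 10.
So sqrt(598) = [24; (2, 4, 1, 15, 2, 15, 1, 4, 2, 48)] with period length k = 10.
k is even, so the fundamental solution of x^2 - 598y^2 = 1 is (p_{k-1}, q_{k-1}) = (p_9, q_9); compute convergents through index 9.
Convergents (p_i = a_i*p_{i-1} + p_{i-2}, q_i = a_i*q_{i-1} + q_{i-2} with p_{-2}=0, p_{-1}=1, q_{-2}=1, q_{-1}=0):
  i=0: a_0=24, p_0 = 24*1 + 0 = 24, q_0 = 24*0 + 1 = 1.
  i=1: a_1=2, p_1 = 2*24 + 1 = 49, q_1 = 2*1 + 0 = 2.
  i=2: a_2=4, p_2 = 4*49 + 24 = 220, q_2 = 4*2 + 1 = 9.
  i=3: a_3=1, p_3 = 1*220 + 49 = 269, q_3 = 1*9 + 2 = 11.
  i=4: a_4=15, p_4 = 15*269 + 220 = 4255, q_4 = 15*11 + 9 = 174.
  i=5: a_5=2, p_5 = 2*4255 + 269 = 8779, q_5 = 2*174 + 11 = 359.
  i=6: a_6=15, p_6 = 15*8779 + 4255 = 135940, q_6 = 15*359 + 174 = 5559.
  i=7: a_7=1, p_7 = 1*135940 + 8779 = 144719, q_7 = 1*5559 + 359 = 5918.
  i=8: a_8=4, p_8 = 4*144719 + 135940 = 714816, q_8 = 4*5918 + 5559 = 29231.
  i=9: a_9=2, p_9 = 2*714816 + 144719 = 1574351, q_9 = 2*29231 + 5918 = 64380.
Check: 1574351^2 - 598*64380^2 = 2478581071201 - 2478581071200 = 1, so (x, y) = (1574351, 64380) solves the equation, and by the theorem it is the least positive solution.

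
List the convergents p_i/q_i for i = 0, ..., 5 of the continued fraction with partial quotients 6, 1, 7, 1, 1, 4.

6/1, 7/1, 55/8, 62/9, 117/17, 530/77

Using the convergent recurrence p_i = a_i*p_{i-1} + p_{i-2}, q_i = a_i*q_{i-1} + q_{i-2} with p_{-2}=0, p_{-1}=1, q_{-2}=1, q_{-1}=0:
  i=0: a_0=6, p_0 = 6*1 + 0 = 6, q_0 = 6*0 + 1 = 1.
  i=1: a_1=1, p_1 = 1*6 + 1 = 7, q_1 = 1*1 + 0 = 1.
  i=2: a_2=7, p_2 = 7*7 + 6 = 55, q_2 = 7*1 + 1 = 8.
  i=3: a_3=1, p_3 = 1*55 + 7 = 62, q_3 = 1*8 + 1 = 9.
  i=4: a_4=1, p_4 = 1*62 + 55 = 117, q_4 = 1*9 + 8 = 17.
  i=5: a_5=4, p_5 = 4*117 + 62 = 530, q_5 = 4*17 + 9 = 77.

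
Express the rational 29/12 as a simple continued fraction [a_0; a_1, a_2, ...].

Run the Euclidean algorithm on 29 and 12; the successive quotients are the partial quotients a_0, a_1, ... (each step inverts the fractional part left over by the previous one):
  29 = 2*12 + 5, so a_0 = 2.
  12 = 2*5 + 2, so a_1 = 2.
  5 = 2*2 + 1, so a_2 = 2.
  2 = 2*1 + 0, so a_3 = 2.
The remainder reaches 0 after 4 divisions, so the expansion has 4 partial quotients, read off in order.

[2; 2, 2, 2]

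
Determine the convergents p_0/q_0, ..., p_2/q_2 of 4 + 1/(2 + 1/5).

Using the convergent recurrence p_i = a_i*p_{i-1} + p_{i-2}, q_i = a_i*q_{i-1} + q_{i-2} with p_{-2}=0, p_{-1}=1, q_{-2}=1, q_{-1}=0:
  i=0: a_0=4, p_0 = 4*1 + 0 = 4, q_0 = 4*0 + 1 = 1.
  i=1: a_1=2, p_1 = 2*4 + 1 = 9, q_1 = 2*1 + 0 = 2.
  i=2: a_2=5, p_2 = 5*9 + 4 = 49, q_2 = 5*2 + 1 = 11.

4/1, 9/2, 49/11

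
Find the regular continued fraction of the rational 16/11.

[1; 2, 5]

Run the Euclidean algorithm on 16 and 11; the successive quotients are the partial quotients a_0, a_1, ... (each step inverts the fractional part left over by the previous one):
  16 = 1*11 + 5, so a_0 = 1.
  11 = 2*5 + 1, so a_1 = 2.
  5 = 5*1 + 0, so a_2 = 5.
The remainder reaches 0 after 3 divisions, so the expansion has 3 partial quotients, read off in order.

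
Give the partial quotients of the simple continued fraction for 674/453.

[1; 2, 20, 11]

Run the Euclidean algorithm on 674 and 453; the successive quotients are the partial quotients a_0, a_1, ... (each step inverts the fractional part left over by the previous one):
  674 = 1*453 + 221, so a_0 = 1.
  453 = 2*221 + 11, so a_1 = 2.
  221 = 20*11 + 1, so a_2 = 20.
  11 = 11*1 + 0, so a_3 = 11.
The remainder reaches 0 after 4 divisions, so the expansion has 4 partial quotients, read off in order.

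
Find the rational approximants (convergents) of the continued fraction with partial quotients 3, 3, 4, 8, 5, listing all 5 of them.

Using the convergent recurrence p_i = a_i*p_{i-1} + p_{i-2}, q_i = a_i*q_{i-1} + q_{i-2} with p_{-2}=0, p_{-1}=1, q_{-2}=1, q_{-1}=0:
  i=0: a_0=3, p_0 = 3*1 + 0 = 3, q_0 = 3*0 + 1 = 1.
  i=1: a_1=3, p_1 = 3*3 + 1 = 10, q_1 = 3*1 + 0 = 3.
  i=2: a_2=4, p_2 = 4*10 + 3 = 43, q_2 = 4*3 + 1 = 13.
  i=3: a_3=8, p_3 = 8*43 + 10 = 354, q_3 = 8*13 + 3 = 107.
  i=4: a_4=5, p_4 = 5*354 + 43 = 1813, q_4 = 5*107 + 13 = 548.

3/1, 10/3, 43/13, 354/107, 1813/548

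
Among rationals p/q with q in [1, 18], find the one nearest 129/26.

Expand x = 129/26 as a continued fraction with the Euclidean algorithm:
  129 = 4*26 + 25, so a_0 = 4.
  26 = 1*25 + 1, so a_1 = 1.
  25 = 25*1 + 0, so a_2 = 25.
so x = [4; 1, 25].
Convergents (p_i = a_i*p_{i-1} + p_{i-2}, q_i = a_i*q_{i-1} + q_{i-2} with p_{-2}=0, p_{-1}=1, q_{-2}=1, q_{-1}=0), until the denominator exceeds 18:
  i=0: a_0=4, p_0 = 4*1 + 0 = 4, q_0 = 4*0 + 1 = 1.
  i=1: a_1=1, p_1 = 1*4 + 1 = 5, q_1 = 1*1 + 0 = 1.
  i=2: a_2=25, p_2 = 25*5 + 4 = 129, q_2 = 25*1 + 1 = 26.
q_2 = 26 > 18, so the last convergent with denominator <= 18 is p_1/q_1 = 5/1.
The closest fraction with denominator <= 18 is either p_1/q_1 or the intermediate fraction (k*p_1 + p_0)/(k*q_1 + q_0) with the largest k >= 1 whose denominator stays <= 18; these approach x as k grows, and every other convergent or intermediate fraction in range is farther away.
Largest k: floor((18 - q_0)/q_1) = floor((18 - 1)/1) = 17.
That gives (17*5 + 4)/(17*1 + 1) = 89/18.
Compare the errors: |x - 5/1| = |129*1 - 5*26|/(26*1) = 1/26, and |x - 89/18| = |129*18 - 89*26|/(26*18) = 8/468.
Cross-multiplying, 8*26 = 208 < 468 = 1*468, so 8/468 is smaller: the intermediate fraction 89/18 is closer to x than 5/1.

89/18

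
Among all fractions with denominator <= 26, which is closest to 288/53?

Expand x = 288/53 as a continued fraction with the Euclidean algorithm:
  288 = 5*53 + 23, so a_0 = 5.
  53 = 2*23 + 7, so a_1 = 2.
  23 = 3*7 + 2, so a_2 = 3.
  7 = 3*2 + 1, so a_3 = 3.
  2 = 2*1 + 0, so a_4 = 2.
so x = [5; 2, 3, 3, 2].
Convergents (p_i = a_i*p_{i-1} + p_{i-2}, q_i = a_i*q_{i-1} + q_{i-2} with p_{-2}=0, p_{-1}=1, q_{-2}=1, q_{-1}=0), until the denominator exceeds 26:
  i=0: a_0=5, p_0 = 5*1 + 0 = 5, q_0 = 5*0 + 1 = 1.
  i=1: a_1=2, p_1 = 2*5 + 1 = 11, q_1 = 2*1 + 0 = 2.
  i=2: a_2=3, p_2 = 3*11 + 5 = 38, q_2 = 3*2 + 1 = 7.
  i=3: a_3=3, p_3 = 3*38 + 11 = 125, q_3 = 3*7 + 2 = 23.
  i=4: a_4=2, p_4 = 2*125 + 38 = 288, q_4 = 2*23 + 7 = 53.
q_4 = 53 > 26, so the last convergent with denominator <= 26 is p_3/q_3 = 125/23.
The closest fraction with denominator <= 26 is either p_3/q_3 or the intermediate fraction (k*p_3 + p_2)/(k*q_3 + q_2) with the largest k >= 1 whose denominator stays <= 26; these approach x as k grows, and every other convergent or intermediate fraction in range is farther away.
Largest k: floor((26 - q_2)/q_3) = floor((26 - 7)/23) = 0.
Since k = 0, no intermediate fraction beyond p_3/q_3 has denominator <= 26, so the convergent 125/23 is the closest (its error is |288*23 - 125*53|/(53*23) = 1/1219).

125/23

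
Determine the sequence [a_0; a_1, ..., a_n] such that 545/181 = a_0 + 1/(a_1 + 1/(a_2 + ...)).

[3; 90, 2]

Run the Euclidean algorithm on 545 and 181; the successive quotients are the partial quotients a_0, a_1, ... (each step inverts the fractional part left over by the previous one):
  545 = 3*181 + 2, so a_0 = 3.
  181 = 90*2 + 1, so a_1 = 90.
  2 = 2*1 + 0, so a_2 = 2.
The remainder reaches 0 after 3 divisions, so the expansion has 3 partial quotients, read off in order.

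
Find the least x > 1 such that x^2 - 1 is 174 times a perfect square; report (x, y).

First expand sqrt(174) as a continued fraction. With x_i = (sqrt(174) + m_i)/d_i and (m_0, d_0) = (0, 1): a_0 = floor(sqrt(174)) = 13, since 13^2 = 169 <= 174 < 196 = 14^2.
Iterate m_{i+1} = d_i*a_i - m_i, d_{i+1} = (174 - m_{i+1}^2)/d_i, a_{i+1} = floor((a_0 + m_{i+1})/d_{i+1}):
  m_1 = 1*13 - 0 = 13, d_1 = (174 - 13^2)/1 = 5/1 = 5, a_1 = floor((13 + 13)/5) = 5.
  m_2 = 5*5 - 13 = 12, d_2 = (174 - 12^2)/5 = 30/5 = 6, a_2 = floor((13 + 12)/6) = 4.
  m_3 = 6*4 - 12 = 12, d_3 = (174 - 12^2)/6 = 30/6 = 5, a_3 = floor((13 + 12)/5) = 5.
  m_4 = 5*5 - 12 = 13, d_4 = (174 - 13^2)/5 = 5/5 = 1, a_4 = floor((13 + 13)/1) = 26.
  m_5 = 1*26 - 13 = 13, d_5 = (174 - 13^2)/1 = 5/1 = 5: (m_5, d_5) = (m_1, d_1) = (13, 5), so from here the quotients repeat a_1, ..., a_4; the period length is 4.
So sqrt(174) = [13; (5, 4, 5, 26)] with period length k = 4.
k is even, so the fundamental solution of x^2 - 174y^2 = 1 is (p_{k-1}, q_{k-1}) = (p_3, q_3); compute convergents through index 3.
Convergents (p_i = a_i*p_{i-1} + p_{i-2}, q_i = a_i*q_{i-1} + q_{i-2} with p_{-2}=0, p_{-1}=1, q_{-2}=1, q_{-1}=0):
  i=0: a_0=13, p_0 = 13*1 + 0 = 13, q_0 = 13*0 + 1 = 1.
  i=1: a_1=5, p_1 = 5*13 + 1 = 66, q_1 = 5*1 + 0 = 5.
  i=2: a_2=4, p_2 = 4*66 + 13 = 277, q_2 = 4*5 + 1 = 21.
  i=3: a_3=5, p_3 = 5*277 + 66 = 1451, q_3 = 5*21 + 5 = 110.
Check: 1451^2 - 174*110^2 = 2105401 - 2105400 = 1, so (x, y) = (1451, 110) solves the equation, and by the theorem it is the least positive solution.

(x, y) = (1451, 110)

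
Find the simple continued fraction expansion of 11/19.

Run the Euclidean algorithm on 11 and 19; the successive quotients are the partial quotients a_0, a_1, ... (each step inverts the fractional part left over by the previous one):
  11 = 0*19 + 11, so a_0 = 0.
  19 = 1*11 + 8, so a_1 = 1.
  11 = 1*8 + 3, so a_2 = 1.
  8 = 2*3 + 2, so a_3 = 2.
  3 = 1*2 + 1, so a_4 = 1.
  2 = 2*1 + 0, so a_5 = 2.
The remainder reaches 0 after 6 divisions, so the expansion has 6 partial quotients, read off in order.

[0; 1, 1, 2, 1, 2]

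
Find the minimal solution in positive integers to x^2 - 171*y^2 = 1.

First expand sqrt(171) as a continued fraction. With x_i = (sqrt(171) + m_i)/d_i and (m_0, d_0) = (0, 1): a_0 = floor(sqrt(171)) = 13, since 13^2 = 169 <= 171 < 196 = 14^2.
Iterate m_{i+1} = d_i*a_i - m_i, d_{i+1} = (171 - m_{i+1}^2)/d_i, a_{i+1} = floor((a_0 + m_{i+1})/d_{i+1}):
  m_1 = 1*13 - 0 = 13, d_1 = (171 - 13^2)/1 = 2/1 = 2, a_1 = floor((13 + 13)/2) = 13.
  m_2 = 2*13 - 13 = 13, d_2 = (171 - 13^2)/2 = 2/2 = 1, a_2 = floor((13 + 13)/1) = 26.
  m_3 = 1*26 - 13 = 13, d_3 = (171 - 13^2)/1 = 2/1 = 2: (m_3, d_3) = (m_1, d_1) = (13, 2), so from here the quotients repeat a_1, a_2; the period length is 2.
So sqrt(171) = [13; (13, 26)] with period length k = 2.
k is even, so the fundamental solution of x^2 - 171y^2 = 1 is (p_{k-1}, q_{k-1}) = (p_1, q_1); compute convergents through index 1.
Convergents (p_i = a_i*p_{i-1} + p_{i-2}, q_i = a_i*q_{i-1} + q_{i-2} with p_{-2}=0, p_{-1}=1, q_{-2}=1, q_{-1}=0):
  i=0: a_0=13, p_0 = 13*1 + 0 = 13, q_0 = 13*0 + 1 = 1.
  i=1: a_1=13, p_1 = 13*13 + 1 = 170, q_1 = 13*1 + 0 = 13.
Check: 170^2 - 171*13^2 = 28900 - 28899 = 1, so (x, y) = (170, 13) solves the equation, and by the theorem it is the least positive solution.

(x, y) = (170, 13)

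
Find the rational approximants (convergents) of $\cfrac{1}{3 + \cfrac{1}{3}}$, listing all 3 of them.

0/1, 1/3, 3/10

Using the convergent recurrence p_i = a_i*p_{i-1} + p_{i-2}, q_i = a_i*q_{i-1} + q_{i-2} with p_{-2}=0, p_{-1}=1, q_{-2}=1, q_{-1}=0:
  i=0: a_0=0, p_0 = 0*1 + 0 = 0, q_0 = 0*0 + 1 = 1.
  i=1: a_1=3, p_1 = 3*0 + 1 = 1, q_1 = 3*1 + 0 = 3.
  i=2: a_2=3, p_2 = 3*1 + 0 = 3, q_2 = 3*3 + 1 = 10.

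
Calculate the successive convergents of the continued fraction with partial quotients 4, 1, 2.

Using the convergent recurrence p_i = a_i*p_{i-1} + p_{i-2}, q_i = a_i*q_{i-1} + q_{i-2} with p_{-2}=0, p_{-1}=1, q_{-2}=1, q_{-1}=0:
  i=0: a_0=4, p_0 = 4*1 + 0 = 4, q_0 = 4*0 + 1 = 1.
  i=1: a_1=1, p_1 = 1*4 + 1 = 5, q_1 = 1*1 + 0 = 1.
  i=2: a_2=2, p_2 = 2*5 + 4 = 14, q_2 = 2*1 + 1 = 3.

4/1, 5/1, 14/3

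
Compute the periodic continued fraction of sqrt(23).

[4; (1, 3, 1, 8)]

Write x_i = (sqrt(23) + m_i)/d_i with (m_0, d_0) = (0, 1). a_0 = floor(sqrt(23)) = 4, since 4^2 = 16 <= 23 < 25 = 5^2.
Iterate m_{i+1} = d_i*a_i - m_i, d_{i+1} = (23 - m_{i+1}^2)/d_i, a_{i+1} = floor((a_0 + m_{i+1})/d_{i+1}):
  m_1 = 1*4 - 0 = 4, d_1 = (23 - 4^2)/1 = 7/1 = 7, a_1 = floor((4 + 4)/7) = 1.
  m_2 = 7*1 - 4 = 3, d_2 = (23 - 3^2)/7 = 14/7 = 2, a_2 = floor((4 + 3)/2) = 3.
  m_3 = 2*3 - 3 = 3, d_3 = (23 - 3^2)/2 = 14/2 = 7, a_3 = floor((4 + 3)/7) = 1.
  m_4 = 7*1 - 3 = 4, d_4 = (23 - 4^2)/7 = 7/7 = 1, a_4 = floor((4 + 4)/1) = 8.
  m_5 = 1*8 - 4 = 4, d_5 = (23 - 4^2)/1 = 7/1 = 7: (m_5, d_5) = (m_1, d_1) = (4, 7), so from here the quotients repeat a_1, ..., a_4; the period length is 4.
Hence the expansion of sqrt(23) is a_0 = 4 followed by the repeating block 1, 3, 1, 8 (period 4).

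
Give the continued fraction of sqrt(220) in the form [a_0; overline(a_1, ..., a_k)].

[14; overline(1, 4, 1, 28)]

Write x_i = (sqrt(220) + m_i)/d_i with (m_0, d_0) = (0, 1). a_0 = floor(sqrt(220)) = 14, since 14^2 = 196 <= 220 < 225 = 15^2.
Iterate m_{i+1} = d_i*a_i - m_i, d_{i+1} = (220 - m_{i+1}^2)/d_i, a_{i+1} = floor((a_0 + m_{i+1})/d_{i+1}):
  m_1 = 1*14 - 0 = 14, d_1 = (220 - 14^2)/1 = 24/1 = 24, a_1 = floor((14 + 14)/24) = 1.
  m_2 = 24*1 - 14 = 10, d_2 = (220 - 10^2)/24 = 120/24 = 5, a_2 = floor((14 + 10)/5) = 4.
  m_3 = 5*4 - 10 = 10, d_3 = (220 - 10^2)/5 = 120/5 = 24, a_3 = floor((14 + 10)/24) = 1.
  m_4 = 24*1 - 10 = 14, d_4 = (220 - 14^2)/24 = 24/24 = 1, a_4 = floor((14 + 14)/1) = 28.
  m_5 = 1*28 - 14 = 14, d_5 = (220 - 14^2)/1 = 24/1 = 24: (m_5, d_5) = (m_1, d_1) = (14, 24), so from here the quotients repeat a_1, ..., a_4; the period length is 4.
Hence the expansion of sqrt(220) is a_0 = 14 followed by the repeating block 1, 4, 1, 28 (period 4).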